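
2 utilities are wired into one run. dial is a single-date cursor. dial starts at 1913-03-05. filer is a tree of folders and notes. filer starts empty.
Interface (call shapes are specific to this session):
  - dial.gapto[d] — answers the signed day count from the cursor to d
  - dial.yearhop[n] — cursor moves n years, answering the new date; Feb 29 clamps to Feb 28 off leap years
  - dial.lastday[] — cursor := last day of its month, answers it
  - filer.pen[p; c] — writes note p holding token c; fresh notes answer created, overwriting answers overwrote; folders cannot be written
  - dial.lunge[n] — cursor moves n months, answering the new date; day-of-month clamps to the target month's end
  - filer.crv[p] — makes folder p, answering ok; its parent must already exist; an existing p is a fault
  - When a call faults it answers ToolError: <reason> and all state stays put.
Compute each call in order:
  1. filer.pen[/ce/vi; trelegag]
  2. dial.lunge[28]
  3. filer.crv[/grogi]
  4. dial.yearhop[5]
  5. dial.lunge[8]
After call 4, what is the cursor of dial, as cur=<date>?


Answer: cur=1920-07-05

Derivation:
Act: filer.pen[/ce/vi; trelegag]
Obs: ToolError: no parent
Act: dial.lunge[28]
Obs: 1915-07-05
Act: filer.crv[/grogi]
Obs: ok
Act: dial.yearhop[5]
Obs: 1920-07-05
Act: dial.lunge[8]
Obs: 1921-03-05


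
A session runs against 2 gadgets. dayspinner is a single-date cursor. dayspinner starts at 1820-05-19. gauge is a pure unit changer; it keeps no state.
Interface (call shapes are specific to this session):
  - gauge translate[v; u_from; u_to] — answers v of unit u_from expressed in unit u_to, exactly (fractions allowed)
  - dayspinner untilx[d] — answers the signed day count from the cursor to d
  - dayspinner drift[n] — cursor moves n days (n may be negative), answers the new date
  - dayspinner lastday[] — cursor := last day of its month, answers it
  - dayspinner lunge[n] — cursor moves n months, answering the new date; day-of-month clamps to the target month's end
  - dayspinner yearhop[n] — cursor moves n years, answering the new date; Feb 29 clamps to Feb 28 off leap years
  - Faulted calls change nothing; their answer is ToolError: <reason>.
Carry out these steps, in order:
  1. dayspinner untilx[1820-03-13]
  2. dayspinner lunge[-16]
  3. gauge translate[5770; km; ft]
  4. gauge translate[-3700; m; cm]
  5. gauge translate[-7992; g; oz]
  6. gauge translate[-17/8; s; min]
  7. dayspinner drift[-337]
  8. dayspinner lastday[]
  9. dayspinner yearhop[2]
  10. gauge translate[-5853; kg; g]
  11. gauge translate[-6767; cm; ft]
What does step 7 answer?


CALL dayspinner untilx[d→1820-03-13]
RET  -67
CALL dayspinner lunge[n→-16]
RET  1819-01-19
CALL gauge translate[v→5770; u_from→km; u_to→ft]
RET  7212500000/381
CALL gauge translate[v→-3700; u_from→m; u_to→cm]
RET  -370000
CALL gauge translate[v→-7992; u_from→g; u_to→oz]
RET  -12787200000/45359237
CALL gauge translate[v→-17/8; u_from→s; u_to→min]
RET  -17/480
CALL dayspinner drift[n→-337]
RET  1818-02-16
CALL dayspinner lastday[]
RET  1818-02-28
CALL dayspinner yearhop[n→2]
RET  1820-02-28
CALL gauge translate[v→-5853; u_from→kg; u_to→g]
RET  -5853000
CALL gauge translate[v→-6767; u_from→cm; u_to→ft]
RET  -169175/762

Answer: 1818-02-16


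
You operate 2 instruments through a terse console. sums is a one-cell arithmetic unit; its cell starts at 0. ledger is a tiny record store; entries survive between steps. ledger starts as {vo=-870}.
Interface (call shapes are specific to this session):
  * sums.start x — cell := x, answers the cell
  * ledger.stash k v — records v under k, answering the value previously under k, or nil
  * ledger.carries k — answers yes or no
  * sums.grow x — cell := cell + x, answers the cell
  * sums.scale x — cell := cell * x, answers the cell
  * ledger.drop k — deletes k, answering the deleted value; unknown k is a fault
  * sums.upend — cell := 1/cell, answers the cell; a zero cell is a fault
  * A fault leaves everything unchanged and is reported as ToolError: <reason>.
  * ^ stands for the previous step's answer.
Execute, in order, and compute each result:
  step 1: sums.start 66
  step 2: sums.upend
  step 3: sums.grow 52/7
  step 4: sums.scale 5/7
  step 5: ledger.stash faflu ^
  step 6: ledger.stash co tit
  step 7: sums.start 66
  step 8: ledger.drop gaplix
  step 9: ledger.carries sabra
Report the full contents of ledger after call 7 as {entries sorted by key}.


Answer: {co=tit, faflu=17195/3234, vo=-870}

Derivation:
Invoking sums.start passing x→66, — result: 66.
Next I call sums.upend, → 1/66.
I run sums.grow passing x→52/7, → 3439/462.
I call sums.scale passing x→5/7, giving 17195/3234.
I invoke ledger.stash passing k→faflu, v→^, — result: nil.
Calling ledger.stash passing k→co, v→tit: nil.
Calling sums.start passing x→66, — result: 66.
I use ledger.drop passing k→gaplix, and get ToolError: no such key gaplix.
I use ledger.carries passing k→sabra: no.


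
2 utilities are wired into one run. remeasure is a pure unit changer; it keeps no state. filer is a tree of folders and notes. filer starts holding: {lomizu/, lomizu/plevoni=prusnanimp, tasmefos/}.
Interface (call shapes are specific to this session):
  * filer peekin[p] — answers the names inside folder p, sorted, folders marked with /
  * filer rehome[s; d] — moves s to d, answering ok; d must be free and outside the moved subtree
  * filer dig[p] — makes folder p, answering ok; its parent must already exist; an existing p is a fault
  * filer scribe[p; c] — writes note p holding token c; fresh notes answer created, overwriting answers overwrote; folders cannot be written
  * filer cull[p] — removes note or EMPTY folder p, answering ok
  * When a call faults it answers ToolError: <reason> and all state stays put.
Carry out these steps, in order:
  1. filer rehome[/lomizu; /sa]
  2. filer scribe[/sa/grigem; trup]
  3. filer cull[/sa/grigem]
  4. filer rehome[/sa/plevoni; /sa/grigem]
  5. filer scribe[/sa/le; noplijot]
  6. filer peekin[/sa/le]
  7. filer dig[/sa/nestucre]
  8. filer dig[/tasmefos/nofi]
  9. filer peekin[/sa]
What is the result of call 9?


Answer: [grigem, le, nestucre/]

Derivation:
Step: filer rehome[/lomizu; /sa]
Result: ok
Step: filer scribe[/sa/grigem; trup]
Result: created
Step: filer cull[/sa/grigem]
Result: ok
Step: filer rehome[/sa/plevoni; /sa/grigem]
Result: ok
Step: filer scribe[/sa/le; noplijot]
Result: created
Step: filer peekin[/sa/le]
Result: ToolError: not a directory
Step: filer dig[/sa/nestucre]
Result: ok
Step: filer dig[/tasmefos/nofi]
Result: ok
Step: filer peekin[/sa]
Result: [grigem, le, nestucre/]


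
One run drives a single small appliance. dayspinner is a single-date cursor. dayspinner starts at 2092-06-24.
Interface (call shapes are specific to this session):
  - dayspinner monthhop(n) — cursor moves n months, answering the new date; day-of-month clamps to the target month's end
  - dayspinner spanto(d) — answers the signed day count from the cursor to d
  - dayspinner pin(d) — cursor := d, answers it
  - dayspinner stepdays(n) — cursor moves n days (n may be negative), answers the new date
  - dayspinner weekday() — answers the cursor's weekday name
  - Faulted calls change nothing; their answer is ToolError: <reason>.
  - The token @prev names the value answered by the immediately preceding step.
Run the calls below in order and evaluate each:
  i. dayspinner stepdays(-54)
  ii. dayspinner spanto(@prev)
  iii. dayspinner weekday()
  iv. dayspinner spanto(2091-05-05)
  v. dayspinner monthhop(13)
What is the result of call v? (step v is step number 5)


==> dayspinner stepdays(n=-54)
<== 2092-05-01
==> dayspinner spanto(d=@prev)
<== 0
==> dayspinner weekday()
<== Thursday
==> dayspinner spanto(d=2091-05-05)
<== -362
==> dayspinner monthhop(n=13)
<== 2093-06-01

Answer: 2093-06-01


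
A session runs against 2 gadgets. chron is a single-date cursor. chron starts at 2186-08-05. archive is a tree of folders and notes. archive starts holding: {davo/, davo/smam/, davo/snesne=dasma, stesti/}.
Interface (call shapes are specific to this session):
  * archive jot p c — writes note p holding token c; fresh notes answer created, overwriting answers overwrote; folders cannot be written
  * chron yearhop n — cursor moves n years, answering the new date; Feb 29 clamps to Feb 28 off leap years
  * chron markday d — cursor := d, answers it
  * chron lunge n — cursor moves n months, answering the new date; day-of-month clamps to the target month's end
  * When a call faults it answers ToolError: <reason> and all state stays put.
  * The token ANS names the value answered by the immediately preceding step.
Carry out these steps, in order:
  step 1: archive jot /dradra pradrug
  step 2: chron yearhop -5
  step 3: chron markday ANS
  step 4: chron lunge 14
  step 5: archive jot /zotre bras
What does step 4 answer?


Answer: 2182-10-05

Derivation:
! 1. archive jot(p=/dradra, c=pradrug) : created
! 2. chron yearhop(n=-5) : 2181-08-05
! 3. chron markday(d=ANS) : 2181-08-05
! 4. chron lunge(n=14) : 2182-10-05
! 5. archive jot(p=/zotre, c=bras) : created


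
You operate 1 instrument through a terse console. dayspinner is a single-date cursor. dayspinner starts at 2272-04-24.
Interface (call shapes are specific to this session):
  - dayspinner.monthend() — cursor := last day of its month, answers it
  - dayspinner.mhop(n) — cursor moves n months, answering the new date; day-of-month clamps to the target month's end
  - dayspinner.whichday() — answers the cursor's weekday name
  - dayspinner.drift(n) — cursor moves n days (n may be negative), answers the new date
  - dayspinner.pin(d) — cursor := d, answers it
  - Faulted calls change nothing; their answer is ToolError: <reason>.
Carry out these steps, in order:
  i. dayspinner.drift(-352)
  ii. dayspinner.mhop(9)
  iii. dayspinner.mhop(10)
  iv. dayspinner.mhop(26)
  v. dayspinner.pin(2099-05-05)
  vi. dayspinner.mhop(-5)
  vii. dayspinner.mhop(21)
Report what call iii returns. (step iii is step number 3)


Answer: 2272-12-08

Derivation:
I use dayspinner.drift(n=-352), — result: 2271-05-08.
I invoke dayspinner.mhop(n=9), and see 2272-02-08.
Now I run dayspinner.mhop(n=10), and see 2272-12-08.
I run dayspinner.mhop(n=26), → 2275-02-08.
Then dayspinner.pin(d=2099-05-05), yielding 2099-05-05.
I use dayspinner.mhop(n=-5), yielding 2098-12-05.
Invoking dayspinner.mhop(n=21), which returns 2100-09-05.


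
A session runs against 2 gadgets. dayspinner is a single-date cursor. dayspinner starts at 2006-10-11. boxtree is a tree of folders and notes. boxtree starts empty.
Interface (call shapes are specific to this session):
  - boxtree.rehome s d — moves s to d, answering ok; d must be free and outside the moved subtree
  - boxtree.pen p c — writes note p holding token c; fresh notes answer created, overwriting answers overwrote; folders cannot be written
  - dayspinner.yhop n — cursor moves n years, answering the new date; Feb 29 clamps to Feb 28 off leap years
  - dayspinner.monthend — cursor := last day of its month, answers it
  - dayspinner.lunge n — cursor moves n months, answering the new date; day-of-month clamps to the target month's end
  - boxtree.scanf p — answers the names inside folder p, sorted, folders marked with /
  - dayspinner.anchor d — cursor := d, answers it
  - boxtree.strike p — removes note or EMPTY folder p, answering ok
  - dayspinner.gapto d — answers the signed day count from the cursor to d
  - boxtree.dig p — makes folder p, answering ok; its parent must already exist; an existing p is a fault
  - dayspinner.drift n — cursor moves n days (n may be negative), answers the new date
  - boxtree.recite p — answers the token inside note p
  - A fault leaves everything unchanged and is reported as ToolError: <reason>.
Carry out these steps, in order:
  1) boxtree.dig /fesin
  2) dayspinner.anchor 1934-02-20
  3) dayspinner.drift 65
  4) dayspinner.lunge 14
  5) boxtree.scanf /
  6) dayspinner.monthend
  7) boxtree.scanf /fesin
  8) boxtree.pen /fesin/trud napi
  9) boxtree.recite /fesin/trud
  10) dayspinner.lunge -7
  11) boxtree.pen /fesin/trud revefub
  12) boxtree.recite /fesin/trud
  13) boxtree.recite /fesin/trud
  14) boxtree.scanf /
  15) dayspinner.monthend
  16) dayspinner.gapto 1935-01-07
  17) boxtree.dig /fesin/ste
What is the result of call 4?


[in] dig p='/fesin'
:: ok
[in] anchor d='1934-02-20'
:: 1934-02-20
[in] drift n='65'
:: 1934-04-26
[in] lunge n='14'
:: 1935-06-26
[in] scanf p='/'
:: [fesin/]
[in] monthend
:: 1935-06-30
[in] scanf p='/fesin'
:: []
[in] pen p='/fesin/trud' c='napi'
:: created
[in] recite p='/fesin/trud'
:: napi
[in] lunge n='-7'
:: 1934-11-30
[in] pen p='/fesin/trud' c='revefub'
:: overwrote
[in] recite p='/fesin/trud'
:: revefub
[in] recite p='/fesin/trud'
:: revefub
[in] scanf p='/'
:: [fesin/]
[in] monthend
:: 1934-11-30
[in] gapto d='1935-01-07'
:: 38
[in] dig p='/fesin/ste'
:: ok

Answer: 1935-06-26


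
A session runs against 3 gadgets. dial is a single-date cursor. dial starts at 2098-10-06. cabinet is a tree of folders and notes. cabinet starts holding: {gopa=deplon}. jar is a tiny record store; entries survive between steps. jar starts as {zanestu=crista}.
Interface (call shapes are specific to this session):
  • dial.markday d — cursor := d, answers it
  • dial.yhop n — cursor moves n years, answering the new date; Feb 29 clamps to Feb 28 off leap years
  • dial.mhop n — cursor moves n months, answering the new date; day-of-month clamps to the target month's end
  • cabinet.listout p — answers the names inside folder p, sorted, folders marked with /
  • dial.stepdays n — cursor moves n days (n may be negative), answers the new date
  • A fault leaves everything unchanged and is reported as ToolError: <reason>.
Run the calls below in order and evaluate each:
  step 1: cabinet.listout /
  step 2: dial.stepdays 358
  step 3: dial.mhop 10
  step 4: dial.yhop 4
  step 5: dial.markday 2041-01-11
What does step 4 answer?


Answer: 2104-07-29

Derivation:
;; cabinet.listout(p=/) : [gopa]
;; dial.stepdays(n=358) : 2099-09-29
;; dial.mhop(n=10) : 2100-07-29
;; dial.yhop(n=4) : 2104-07-29
;; dial.markday(d=2041-01-11) : 2041-01-11


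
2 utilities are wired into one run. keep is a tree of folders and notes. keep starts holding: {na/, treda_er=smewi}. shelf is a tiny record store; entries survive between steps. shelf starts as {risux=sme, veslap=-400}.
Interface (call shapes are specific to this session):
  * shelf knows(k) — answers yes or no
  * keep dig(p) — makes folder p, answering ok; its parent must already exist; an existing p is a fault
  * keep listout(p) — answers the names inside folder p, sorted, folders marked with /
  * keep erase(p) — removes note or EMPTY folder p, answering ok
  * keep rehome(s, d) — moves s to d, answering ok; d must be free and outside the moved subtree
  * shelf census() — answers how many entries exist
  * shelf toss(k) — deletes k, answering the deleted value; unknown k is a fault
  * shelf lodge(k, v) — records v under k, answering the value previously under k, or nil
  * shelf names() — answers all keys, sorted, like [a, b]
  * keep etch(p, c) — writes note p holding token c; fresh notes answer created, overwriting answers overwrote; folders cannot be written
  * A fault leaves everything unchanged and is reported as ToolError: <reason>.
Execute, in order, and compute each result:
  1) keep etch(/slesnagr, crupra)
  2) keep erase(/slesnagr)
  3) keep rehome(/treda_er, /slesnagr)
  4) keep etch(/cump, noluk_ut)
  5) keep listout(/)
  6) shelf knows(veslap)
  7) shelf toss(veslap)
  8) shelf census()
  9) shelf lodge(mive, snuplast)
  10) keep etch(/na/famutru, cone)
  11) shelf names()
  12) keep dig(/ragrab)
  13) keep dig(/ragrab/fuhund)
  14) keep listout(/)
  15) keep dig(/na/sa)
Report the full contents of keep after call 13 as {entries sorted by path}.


·→ keep etch(p→/slesnagr, c→crupra)
·← created
·→ keep erase(p→/slesnagr)
·← ok
·→ keep rehome(s→/treda_er, d→/slesnagr)
·← ok
·→ keep etch(p→/cump, c→noluk_ut)
·← created
·→ keep listout(p→/)
·← [cump, na/, slesnagr]
·→ shelf knows(k→veslap)
·← yes
·→ shelf toss(k→veslap)
·← -400
·→ shelf census()
·← 1
·→ shelf lodge(k→mive, v→snuplast)
·← nil
·→ keep etch(p→/na/famutru, c→cone)
·← created
·→ shelf names()
·← [mive, risux]
·→ keep dig(p→/ragrab)
·← ok
·→ keep dig(p→/ragrab/fuhund)
·← ok
·→ keep listout(p→/)
·← [cump, na/, ragrab/, slesnagr]
·→ keep dig(p→/na/sa)
·← ok

Answer: {cump=noluk_ut, na/, na/famutru=cone, ragrab/, ragrab/fuhund/, slesnagr=smewi}


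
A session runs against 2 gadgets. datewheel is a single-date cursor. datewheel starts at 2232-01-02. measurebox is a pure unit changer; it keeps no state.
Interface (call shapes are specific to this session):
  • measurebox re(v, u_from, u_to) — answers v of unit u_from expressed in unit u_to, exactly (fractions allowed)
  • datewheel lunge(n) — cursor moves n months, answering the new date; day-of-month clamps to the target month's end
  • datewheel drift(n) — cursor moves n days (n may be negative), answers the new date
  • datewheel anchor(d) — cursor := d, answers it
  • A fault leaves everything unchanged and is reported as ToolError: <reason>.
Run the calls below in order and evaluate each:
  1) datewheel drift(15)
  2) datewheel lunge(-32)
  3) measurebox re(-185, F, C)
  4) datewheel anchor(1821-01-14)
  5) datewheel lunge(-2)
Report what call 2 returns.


→ datewheel drift(15)
← 2232-01-17
→ datewheel lunge(-32)
← 2229-05-17
→ measurebox re(-185, F, C)
← -1085/9
→ datewheel anchor(1821-01-14)
← 1821-01-14
→ datewheel lunge(-2)
← 1820-11-14

Answer: 2229-05-17


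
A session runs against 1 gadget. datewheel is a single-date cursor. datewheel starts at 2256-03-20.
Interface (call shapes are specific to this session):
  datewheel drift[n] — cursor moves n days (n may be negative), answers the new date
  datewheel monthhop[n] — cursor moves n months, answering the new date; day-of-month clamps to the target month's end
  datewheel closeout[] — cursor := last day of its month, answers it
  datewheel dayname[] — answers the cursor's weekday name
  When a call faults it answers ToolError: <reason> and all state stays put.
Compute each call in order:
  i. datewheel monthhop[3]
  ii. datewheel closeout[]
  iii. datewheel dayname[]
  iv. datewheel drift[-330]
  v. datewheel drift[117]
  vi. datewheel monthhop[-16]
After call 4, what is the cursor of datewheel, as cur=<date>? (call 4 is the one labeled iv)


Answer: cur=2255-08-05

Derivation:
I use datewheel monthhop with n='3': 2256-06-20.
Next I call datewheel closeout, giving 2256-06-30.
Invoking datewheel dayname, yielding Monday.
I call datewheel drift with n='-330': 2255-08-05.
I try datewheel drift with n='117': 2255-11-30.
I run datewheel monthhop with n='-16', → 2254-07-30.


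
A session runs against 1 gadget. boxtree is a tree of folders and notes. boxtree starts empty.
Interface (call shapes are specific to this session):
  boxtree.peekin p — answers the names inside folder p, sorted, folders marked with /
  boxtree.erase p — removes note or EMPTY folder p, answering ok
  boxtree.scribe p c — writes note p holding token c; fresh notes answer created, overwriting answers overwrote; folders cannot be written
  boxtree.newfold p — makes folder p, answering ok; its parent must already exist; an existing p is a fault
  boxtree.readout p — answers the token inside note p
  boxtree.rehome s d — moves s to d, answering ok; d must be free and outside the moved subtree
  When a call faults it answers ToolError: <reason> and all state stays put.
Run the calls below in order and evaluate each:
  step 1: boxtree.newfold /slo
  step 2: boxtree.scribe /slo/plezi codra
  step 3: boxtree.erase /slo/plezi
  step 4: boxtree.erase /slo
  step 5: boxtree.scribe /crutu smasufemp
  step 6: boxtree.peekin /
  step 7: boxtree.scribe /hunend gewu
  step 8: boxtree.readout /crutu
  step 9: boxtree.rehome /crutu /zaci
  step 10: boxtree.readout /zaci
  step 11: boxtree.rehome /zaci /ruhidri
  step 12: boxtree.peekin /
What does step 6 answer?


Answer: [crutu]

Derivation:
-- boxtree.newfold(p=/slo) => ok
-- boxtree.scribe(p=/slo/plezi, c=codra) => created
-- boxtree.erase(p=/slo/plezi) => ok
-- boxtree.erase(p=/slo) => ok
-- boxtree.scribe(p=/crutu, c=smasufemp) => created
-- boxtree.peekin(p=/) => [crutu]
-- boxtree.scribe(p=/hunend, c=gewu) => created
-- boxtree.readout(p=/crutu) => smasufemp
-- boxtree.rehome(s=/crutu, d=/zaci) => ok
-- boxtree.readout(p=/zaci) => smasufemp
-- boxtree.rehome(s=/zaci, d=/ruhidri) => ok
-- boxtree.peekin(p=/) => [hunend, ruhidri]


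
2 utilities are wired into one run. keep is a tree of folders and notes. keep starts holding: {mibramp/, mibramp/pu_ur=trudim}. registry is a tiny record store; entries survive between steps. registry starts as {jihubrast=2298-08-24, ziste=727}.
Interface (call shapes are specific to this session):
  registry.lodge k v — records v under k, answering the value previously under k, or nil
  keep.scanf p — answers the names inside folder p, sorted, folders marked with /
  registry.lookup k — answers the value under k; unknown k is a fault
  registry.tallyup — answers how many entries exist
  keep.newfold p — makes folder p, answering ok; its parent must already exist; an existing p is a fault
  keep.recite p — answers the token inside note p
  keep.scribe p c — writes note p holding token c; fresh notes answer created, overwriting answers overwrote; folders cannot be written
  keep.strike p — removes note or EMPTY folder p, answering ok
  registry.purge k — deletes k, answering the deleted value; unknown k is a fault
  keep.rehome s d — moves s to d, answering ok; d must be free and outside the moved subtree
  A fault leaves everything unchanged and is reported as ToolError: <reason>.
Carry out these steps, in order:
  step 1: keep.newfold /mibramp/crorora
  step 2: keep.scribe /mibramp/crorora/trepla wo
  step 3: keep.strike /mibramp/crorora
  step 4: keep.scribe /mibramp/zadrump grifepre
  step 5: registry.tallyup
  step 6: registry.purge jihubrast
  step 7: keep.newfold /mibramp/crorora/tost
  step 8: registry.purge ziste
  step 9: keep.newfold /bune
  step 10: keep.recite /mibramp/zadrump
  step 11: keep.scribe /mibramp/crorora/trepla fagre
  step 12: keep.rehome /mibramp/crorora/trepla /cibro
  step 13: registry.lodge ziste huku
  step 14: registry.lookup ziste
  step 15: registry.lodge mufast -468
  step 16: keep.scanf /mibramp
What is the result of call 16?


Answer: [crorora/, pu_ur, zadrump]

Derivation:
-> keep.newfold(p→/mibramp/crorora)
<- ok
-> keep.scribe(p→/mibramp/crorora/trepla, c→wo)
<- created
-> keep.strike(p→/mibramp/crorora)
<- ToolError: not empty
-> keep.scribe(p→/mibramp/zadrump, c→grifepre)
<- created
-> registry.tallyup()
<- 2
-> registry.purge(k→jihubrast)
<- 2298-08-24
-> keep.newfold(p→/mibramp/crorora/tost)
<- ok
-> registry.purge(k→ziste)
<- 727
-> keep.newfold(p→/bune)
<- ok
-> keep.recite(p→/mibramp/zadrump)
<- grifepre
-> keep.scribe(p→/mibramp/crorora/trepla, c→fagre)
<- overwrote
-> keep.rehome(s→/mibramp/crorora/trepla, d→/cibro)
<- ok
-> registry.lodge(k→ziste, v→huku)
<- nil
-> registry.lookup(k→ziste)
<- huku
-> registry.lodge(k→mufast, v→-468)
<- nil
-> keep.scanf(p→/mibramp)
<- [crorora/, pu_ur, zadrump]


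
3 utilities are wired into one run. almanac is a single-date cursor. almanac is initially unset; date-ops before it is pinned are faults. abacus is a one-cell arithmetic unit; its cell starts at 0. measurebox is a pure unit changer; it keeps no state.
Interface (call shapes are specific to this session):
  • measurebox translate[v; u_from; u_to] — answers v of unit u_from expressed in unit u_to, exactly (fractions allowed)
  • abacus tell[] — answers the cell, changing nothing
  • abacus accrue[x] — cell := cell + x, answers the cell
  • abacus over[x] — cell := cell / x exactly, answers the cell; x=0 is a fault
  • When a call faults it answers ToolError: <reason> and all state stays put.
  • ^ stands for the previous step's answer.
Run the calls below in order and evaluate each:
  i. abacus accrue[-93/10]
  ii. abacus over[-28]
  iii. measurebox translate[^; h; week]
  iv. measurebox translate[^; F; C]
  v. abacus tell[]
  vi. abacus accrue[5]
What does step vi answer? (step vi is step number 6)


==> abacus accrue(x→-93/10)
<== -93/10
==> abacus over(x→-28)
<== 93/280
==> measurebox translate(v→^, u_from→h, u_to→week)
<== 31/15680
==> measurebox translate(v→^, u_from→F, u_to→C)
<== -167243/9408
==> abacus tell()
<== 93/280
==> abacus accrue(x→5)
<== 1493/280

Answer: 1493/280


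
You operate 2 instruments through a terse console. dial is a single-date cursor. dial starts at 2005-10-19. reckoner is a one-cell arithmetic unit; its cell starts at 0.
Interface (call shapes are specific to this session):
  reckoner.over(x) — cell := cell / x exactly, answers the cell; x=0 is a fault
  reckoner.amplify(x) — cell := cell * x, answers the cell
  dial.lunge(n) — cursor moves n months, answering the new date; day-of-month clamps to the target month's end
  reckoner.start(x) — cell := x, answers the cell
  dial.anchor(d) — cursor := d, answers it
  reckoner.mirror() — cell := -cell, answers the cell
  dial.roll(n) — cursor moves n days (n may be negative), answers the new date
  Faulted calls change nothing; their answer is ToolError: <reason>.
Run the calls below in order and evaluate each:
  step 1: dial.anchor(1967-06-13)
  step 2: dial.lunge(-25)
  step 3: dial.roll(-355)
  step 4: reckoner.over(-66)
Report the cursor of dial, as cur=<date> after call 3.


Answer: cur=1964-05-23

Derivation:
$ dial.anchor d: 1967-06-13
  1967-06-13
$ dial.lunge n: -25
  1965-05-13
$ dial.roll n: -355
  1964-05-23
$ reckoner.over x: -66
  0


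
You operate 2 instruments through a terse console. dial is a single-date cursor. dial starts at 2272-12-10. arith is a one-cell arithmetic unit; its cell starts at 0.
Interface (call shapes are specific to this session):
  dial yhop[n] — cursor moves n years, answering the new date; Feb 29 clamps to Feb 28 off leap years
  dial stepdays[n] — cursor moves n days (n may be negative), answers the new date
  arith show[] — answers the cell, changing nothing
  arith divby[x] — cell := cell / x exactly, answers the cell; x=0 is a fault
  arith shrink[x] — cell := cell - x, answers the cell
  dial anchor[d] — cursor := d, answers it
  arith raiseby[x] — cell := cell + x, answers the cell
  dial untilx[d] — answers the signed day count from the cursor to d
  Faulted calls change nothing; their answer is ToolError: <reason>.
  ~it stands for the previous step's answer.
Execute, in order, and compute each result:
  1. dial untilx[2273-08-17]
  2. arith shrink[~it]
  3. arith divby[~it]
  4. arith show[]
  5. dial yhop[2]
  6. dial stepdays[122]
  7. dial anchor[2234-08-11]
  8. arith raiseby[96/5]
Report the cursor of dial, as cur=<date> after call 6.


Answer: cur=2275-04-11

Derivation:
-> dial untilx(2273-08-17)
<- 250
-> arith shrink(~it)
<- -250
-> arith divby(~it)
<- 1
-> arith show()
<- 1
-> dial yhop(2)
<- 2274-12-10
-> dial stepdays(122)
<- 2275-04-11
-> dial anchor(2234-08-11)
<- 2234-08-11
-> arith raiseby(96/5)
<- 101/5


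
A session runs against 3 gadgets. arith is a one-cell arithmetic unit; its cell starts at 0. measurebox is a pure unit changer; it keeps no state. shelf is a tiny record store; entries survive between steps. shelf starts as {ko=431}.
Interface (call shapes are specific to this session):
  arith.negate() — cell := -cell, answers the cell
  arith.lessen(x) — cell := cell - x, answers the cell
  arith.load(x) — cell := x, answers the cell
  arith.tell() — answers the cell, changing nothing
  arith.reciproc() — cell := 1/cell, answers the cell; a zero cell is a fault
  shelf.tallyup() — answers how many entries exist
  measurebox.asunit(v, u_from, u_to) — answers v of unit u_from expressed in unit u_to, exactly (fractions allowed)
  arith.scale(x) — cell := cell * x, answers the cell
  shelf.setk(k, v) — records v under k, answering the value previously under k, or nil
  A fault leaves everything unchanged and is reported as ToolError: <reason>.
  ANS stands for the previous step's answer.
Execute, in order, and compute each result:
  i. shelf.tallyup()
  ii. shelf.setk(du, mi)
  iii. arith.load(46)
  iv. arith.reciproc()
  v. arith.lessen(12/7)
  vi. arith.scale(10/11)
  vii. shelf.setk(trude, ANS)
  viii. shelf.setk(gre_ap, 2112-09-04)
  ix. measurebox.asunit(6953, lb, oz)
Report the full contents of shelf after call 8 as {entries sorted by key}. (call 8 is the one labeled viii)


Answer: {du=mi, gre_ap=2112-09-04, ko=431, trude=-2725/1771}

Derivation:
Do: shelf.tallyup[]
See: 1
Do: shelf.setk[k='du'; v='mi']
See: nil
Do: arith.load[x='46']
See: 46
Do: arith.reciproc[]
See: 1/46
Do: arith.lessen[x='12/7']
See: -545/322
Do: arith.scale[x='10/11']
See: -2725/1771
Do: shelf.setk[k='trude'; v='ANS']
See: nil
Do: shelf.setk[k='gre_ap'; v='2112-09-04']
See: nil
Do: measurebox.asunit[v='6953'; u_from='lb'; u_to='oz']
See: 111248


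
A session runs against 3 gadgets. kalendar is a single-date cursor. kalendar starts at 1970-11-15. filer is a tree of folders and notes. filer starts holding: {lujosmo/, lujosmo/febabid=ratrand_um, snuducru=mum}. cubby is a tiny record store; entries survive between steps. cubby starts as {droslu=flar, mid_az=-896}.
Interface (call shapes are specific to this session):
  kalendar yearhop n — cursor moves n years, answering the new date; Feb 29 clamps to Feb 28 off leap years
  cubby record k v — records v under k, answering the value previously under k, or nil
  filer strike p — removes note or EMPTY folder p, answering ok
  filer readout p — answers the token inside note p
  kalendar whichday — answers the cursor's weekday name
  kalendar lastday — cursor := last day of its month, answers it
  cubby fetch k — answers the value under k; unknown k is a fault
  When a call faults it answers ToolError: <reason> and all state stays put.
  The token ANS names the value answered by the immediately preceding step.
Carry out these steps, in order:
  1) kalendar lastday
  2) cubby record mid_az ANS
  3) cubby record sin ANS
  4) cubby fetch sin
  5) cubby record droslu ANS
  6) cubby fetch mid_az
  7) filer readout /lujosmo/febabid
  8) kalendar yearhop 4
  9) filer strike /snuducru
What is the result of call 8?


Answer: 1974-11-30

Derivation:
Act: kalendar lastday[]
Obs: 1970-11-30
Act: cubby record[k→mid_az; v→ANS]
Obs: -896
Act: cubby record[k→sin; v→ANS]
Obs: nil
Act: cubby fetch[k→sin]
Obs: -896
Act: cubby record[k→droslu; v→ANS]
Obs: flar
Act: cubby fetch[k→mid_az]
Obs: 1970-11-30
Act: filer readout[p→/lujosmo/febabid]
Obs: ratrand_um
Act: kalendar yearhop[n→4]
Obs: 1974-11-30
Act: filer strike[p→/snuducru]
Obs: ok


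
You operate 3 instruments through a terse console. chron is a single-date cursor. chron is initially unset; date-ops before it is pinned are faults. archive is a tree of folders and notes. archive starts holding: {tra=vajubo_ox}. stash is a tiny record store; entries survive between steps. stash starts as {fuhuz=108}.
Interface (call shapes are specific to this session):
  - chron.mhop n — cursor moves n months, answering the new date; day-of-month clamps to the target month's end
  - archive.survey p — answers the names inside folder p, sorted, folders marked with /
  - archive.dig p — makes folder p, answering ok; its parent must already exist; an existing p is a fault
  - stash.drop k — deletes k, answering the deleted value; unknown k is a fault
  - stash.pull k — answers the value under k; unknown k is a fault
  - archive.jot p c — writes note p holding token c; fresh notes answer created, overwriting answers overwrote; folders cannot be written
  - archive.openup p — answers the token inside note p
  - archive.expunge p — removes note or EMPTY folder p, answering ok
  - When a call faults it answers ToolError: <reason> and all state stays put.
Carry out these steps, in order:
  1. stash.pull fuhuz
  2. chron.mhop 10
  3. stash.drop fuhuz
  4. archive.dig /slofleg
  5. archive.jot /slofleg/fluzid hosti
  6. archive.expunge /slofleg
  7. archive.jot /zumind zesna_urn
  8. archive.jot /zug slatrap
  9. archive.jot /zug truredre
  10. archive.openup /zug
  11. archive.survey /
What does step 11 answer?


Answer: [slofleg/, tra, zug, zumind]

Derivation:
-- 1. pull(k→fuhuz) -> 108
-- 2. mhop(n→10) -> ToolError: no date set
-- 3. drop(k→fuhuz) -> 108
-- 4. dig(p→/slofleg) -> ok
-- 5. jot(p→/slofleg/fluzid, c→hosti) -> created
-- 6. expunge(p→/slofleg) -> ToolError: not empty
-- 7. jot(p→/zumind, c→zesna_urn) -> created
-- 8. jot(p→/zug, c→slatrap) -> created
-- 9. jot(p→/zug, c→truredre) -> overwrote
-- 10. openup(p→/zug) -> truredre
-- 11. survey(p→/) -> [slofleg/, tra, zug, zumind]


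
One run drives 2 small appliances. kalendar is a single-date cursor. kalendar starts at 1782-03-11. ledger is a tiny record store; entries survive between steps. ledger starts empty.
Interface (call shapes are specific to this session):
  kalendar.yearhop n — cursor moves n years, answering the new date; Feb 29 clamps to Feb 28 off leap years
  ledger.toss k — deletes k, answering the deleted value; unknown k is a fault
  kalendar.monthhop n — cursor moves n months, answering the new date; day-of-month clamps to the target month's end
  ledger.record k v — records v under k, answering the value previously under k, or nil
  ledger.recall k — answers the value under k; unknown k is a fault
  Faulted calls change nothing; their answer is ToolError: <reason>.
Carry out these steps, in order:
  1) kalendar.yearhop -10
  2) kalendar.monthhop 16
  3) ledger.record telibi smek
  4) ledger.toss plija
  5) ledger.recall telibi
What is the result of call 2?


Answer: 1773-07-11

Derivation:
Act: kalendar.yearhop[-10]
Obs: 1772-03-11
Act: kalendar.monthhop[16]
Obs: 1773-07-11
Act: ledger.record[telibi; smek]
Obs: nil
Act: ledger.toss[plija]
Obs: ToolError: no such key plija
Act: ledger.recall[telibi]
Obs: smek


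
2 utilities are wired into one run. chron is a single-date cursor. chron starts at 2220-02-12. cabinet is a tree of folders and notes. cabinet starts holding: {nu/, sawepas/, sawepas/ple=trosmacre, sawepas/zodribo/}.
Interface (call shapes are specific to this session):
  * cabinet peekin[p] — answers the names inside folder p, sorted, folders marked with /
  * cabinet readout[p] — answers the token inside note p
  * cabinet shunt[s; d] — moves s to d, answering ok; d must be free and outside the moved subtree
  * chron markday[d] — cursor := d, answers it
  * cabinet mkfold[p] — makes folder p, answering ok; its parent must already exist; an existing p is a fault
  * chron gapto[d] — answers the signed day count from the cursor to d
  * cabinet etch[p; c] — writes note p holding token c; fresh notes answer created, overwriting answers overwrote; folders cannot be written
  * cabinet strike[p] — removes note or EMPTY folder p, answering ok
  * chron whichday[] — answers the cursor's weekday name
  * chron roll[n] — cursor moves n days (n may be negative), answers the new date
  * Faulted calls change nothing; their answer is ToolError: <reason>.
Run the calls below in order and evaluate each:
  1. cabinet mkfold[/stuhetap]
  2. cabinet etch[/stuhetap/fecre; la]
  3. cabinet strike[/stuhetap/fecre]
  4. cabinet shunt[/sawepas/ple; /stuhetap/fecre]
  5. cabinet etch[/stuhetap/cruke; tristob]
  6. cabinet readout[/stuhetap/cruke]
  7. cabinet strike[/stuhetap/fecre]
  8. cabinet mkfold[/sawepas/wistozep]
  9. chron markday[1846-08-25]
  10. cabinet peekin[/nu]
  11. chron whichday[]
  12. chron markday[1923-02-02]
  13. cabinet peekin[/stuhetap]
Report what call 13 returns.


;; cabinet mkfold(p: /stuhetap) : ok
;; cabinet etch(p: /stuhetap/fecre, c: la) : created
;; cabinet strike(p: /stuhetap/fecre) : ok
;; cabinet shunt(s: /sawepas/ple, d: /stuhetap/fecre) : ok
;; cabinet etch(p: /stuhetap/cruke, c: tristob) : created
;; cabinet readout(p: /stuhetap/cruke) : tristob
;; cabinet strike(p: /stuhetap/fecre) : ok
;; cabinet mkfold(p: /sawepas/wistozep) : ok
;; chron markday(d: 1846-08-25) : 1846-08-25
;; cabinet peekin(p: /nu) : []
;; chron whichday() : Tuesday
;; chron markday(d: 1923-02-02) : 1923-02-02
;; cabinet peekin(p: /stuhetap) : [cruke]

Answer: [cruke]


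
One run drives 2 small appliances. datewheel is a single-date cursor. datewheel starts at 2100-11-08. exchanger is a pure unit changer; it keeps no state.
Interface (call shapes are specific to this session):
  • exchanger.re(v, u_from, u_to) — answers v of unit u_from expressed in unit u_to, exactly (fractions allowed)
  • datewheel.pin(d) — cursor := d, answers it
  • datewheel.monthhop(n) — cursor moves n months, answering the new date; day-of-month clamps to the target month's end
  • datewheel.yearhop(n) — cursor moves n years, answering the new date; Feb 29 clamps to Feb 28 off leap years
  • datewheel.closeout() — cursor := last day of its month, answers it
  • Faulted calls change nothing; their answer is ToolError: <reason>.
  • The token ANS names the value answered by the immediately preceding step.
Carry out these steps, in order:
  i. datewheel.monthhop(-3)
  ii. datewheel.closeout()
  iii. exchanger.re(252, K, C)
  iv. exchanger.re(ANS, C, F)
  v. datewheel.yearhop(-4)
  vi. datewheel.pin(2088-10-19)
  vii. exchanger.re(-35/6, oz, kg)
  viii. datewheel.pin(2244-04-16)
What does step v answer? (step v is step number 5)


Answer: 2096-08-31

Derivation:
I use datewheel.monthhop on n=-3, → 2100-08-08.
Now I run datewheel.closeout, → 2100-08-31.
Invoking exchanger.re on v=252, u_from=K, u_to=C, which returns -423/20.
Then exchanger.re on v=ANS, u_from=C, u_to=F, — result: -607/100.
Next I call datewheel.yearhop on n=-4: 2096-08-31.
Now I run datewheel.pin on d=2088-10-19, and observe 2088-10-19.
Then exchanger.re on v=-35/6, u_from=oz, u_to=kg, → -317514659/1920000000.
Now I run datewheel.pin on d=2244-04-16, — result: 2244-04-16.


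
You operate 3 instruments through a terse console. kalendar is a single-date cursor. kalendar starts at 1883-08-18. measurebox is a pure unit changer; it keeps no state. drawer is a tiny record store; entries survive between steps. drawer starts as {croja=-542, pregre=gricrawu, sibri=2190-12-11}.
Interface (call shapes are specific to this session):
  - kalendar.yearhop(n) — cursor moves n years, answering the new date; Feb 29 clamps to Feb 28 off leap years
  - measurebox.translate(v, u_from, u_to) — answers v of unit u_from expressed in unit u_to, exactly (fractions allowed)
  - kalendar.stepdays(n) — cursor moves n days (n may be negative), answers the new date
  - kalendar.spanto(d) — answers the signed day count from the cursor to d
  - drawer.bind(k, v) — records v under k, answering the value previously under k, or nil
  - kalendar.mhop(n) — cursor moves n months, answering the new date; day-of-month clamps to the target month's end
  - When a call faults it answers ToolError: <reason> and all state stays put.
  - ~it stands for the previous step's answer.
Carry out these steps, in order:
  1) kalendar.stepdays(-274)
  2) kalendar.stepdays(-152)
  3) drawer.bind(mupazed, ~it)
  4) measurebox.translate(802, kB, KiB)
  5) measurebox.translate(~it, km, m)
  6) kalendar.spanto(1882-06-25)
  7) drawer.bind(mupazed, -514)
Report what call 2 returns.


Answer: 1882-06-18

Derivation:
! kalendar.stepdays(n→-274) ~> 1882-11-17
! kalendar.stepdays(n→-152) ~> 1882-06-18
! drawer.bind(k→mupazed, v→~it) ~> nil
! measurebox.translate(v→802, u_from→kB, u_to→KiB) ~> 50125/64
! measurebox.translate(v→~it, u_from→km, u_to→m) ~> 6265625/8
! kalendar.spanto(d→1882-06-25) ~> 7
! drawer.bind(k→mupazed, v→-514) ~> 1882-06-18


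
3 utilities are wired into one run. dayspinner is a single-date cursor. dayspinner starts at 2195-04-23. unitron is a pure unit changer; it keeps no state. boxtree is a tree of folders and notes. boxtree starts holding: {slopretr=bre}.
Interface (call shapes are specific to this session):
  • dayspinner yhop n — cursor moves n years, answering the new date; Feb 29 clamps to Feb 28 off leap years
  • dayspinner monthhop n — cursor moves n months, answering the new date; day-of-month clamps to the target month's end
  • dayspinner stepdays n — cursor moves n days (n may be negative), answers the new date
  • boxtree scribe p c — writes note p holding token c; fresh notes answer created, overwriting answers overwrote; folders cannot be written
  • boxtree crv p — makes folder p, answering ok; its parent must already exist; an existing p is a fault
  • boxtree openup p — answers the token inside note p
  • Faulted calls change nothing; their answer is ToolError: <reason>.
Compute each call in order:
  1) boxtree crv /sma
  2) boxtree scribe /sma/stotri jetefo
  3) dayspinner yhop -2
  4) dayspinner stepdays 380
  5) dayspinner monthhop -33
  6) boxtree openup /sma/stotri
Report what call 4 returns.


Answer: 2194-05-08

Derivation:
Do: boxtree crv[p→/sma]
See: ok
Do: boxtree scribe[p→/sma/stotri; c→jetefo]
See: created
Do: dayspinner yhop[n→-2]
See: 2193-04-23
Do: dayspinner stepdays[n→380]
See: 2194-05-08
Do: dayspinner monthhop[n→-33]
See: 2191-08-08
Do: boxtree openup[p→/sma/stotri]
See: jetefo
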